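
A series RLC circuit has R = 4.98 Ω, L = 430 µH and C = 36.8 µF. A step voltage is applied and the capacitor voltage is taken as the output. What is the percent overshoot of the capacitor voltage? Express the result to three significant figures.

%OS ≈ 3.54%

For a series RLC circuit (capacitor voltage as output), ω_n = 1/√(LC) = 1/√(430 µH · 36.8 µF) = 7950 rad/s.
ζ = (R/2)·√(C/L) = (4.98/2)·√(36.8 µF/430 µH) = 0.728.
Overshoot: exp(−π·0.728/√(1−0.728²)) = 0.0354, i.e. 3.54%.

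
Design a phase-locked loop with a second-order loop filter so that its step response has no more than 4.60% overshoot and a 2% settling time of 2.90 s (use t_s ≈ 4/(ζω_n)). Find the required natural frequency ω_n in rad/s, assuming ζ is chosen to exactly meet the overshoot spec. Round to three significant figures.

From %OS = 100·exp(−πζ/√(1−ζ²)), invert to get ζ = −ln(OS)/√(π² + ln²(OS)) with OS = 0.0460.
−ln 0.0460 = 3.079, so ζ = 3.079/√(π² + 9.481) = 0.700.
From t_s ≈ 4/(ζω_n): ω_n = 4/(ζ·t_s) = 4/(0.700·2.90) = 1.97 rad/s.

ω_n ≈ 1.97 rad/s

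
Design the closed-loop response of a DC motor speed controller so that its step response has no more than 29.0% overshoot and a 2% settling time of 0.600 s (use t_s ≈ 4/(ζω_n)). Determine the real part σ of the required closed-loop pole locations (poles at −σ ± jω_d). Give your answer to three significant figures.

The settling-time spec alone fixes σ = ζω_n = 4/t_s = 4/0.600 = 6.67.
(Overshoot then fixes ζ = 0.367 and hence ω_d = σ·√(1−ζ²)/ζ = 16.9 rad/s.)

σ ≈ 6.67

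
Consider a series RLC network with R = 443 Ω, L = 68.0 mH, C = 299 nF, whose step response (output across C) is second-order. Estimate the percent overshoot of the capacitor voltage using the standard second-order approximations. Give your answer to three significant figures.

%OS ≈ 19.2%

For a series RLC circuit (capacitor voltage as output), ω_n = 1/√(LC) = 1/√(68.0 mH · 299 nF) = 7010 rad/s.
ζ = (R/2)·√(C/L) = (443/2)·√(299 nF/68.0 mH) = 0.464.
%OS = 100·exp(−πζ/√(1−ζ²)) = 19.2%.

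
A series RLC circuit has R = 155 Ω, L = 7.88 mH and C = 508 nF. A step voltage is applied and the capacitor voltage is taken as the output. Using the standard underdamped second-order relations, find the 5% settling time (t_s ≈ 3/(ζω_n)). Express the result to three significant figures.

For a series RLC circuit (capacitor voltage as output), ω_n = 1/√(LC) = 1/√(7.88 mH · 508 nF) = 15800 rad/s.
ζ = (R/2)·√(C/L) = (155/2)·√(508 nF/7.88 mH) = 0.622.
t_s ≈ 3/(ζω_n) = 0.000305 s.

t_s ≈ 0.000305 s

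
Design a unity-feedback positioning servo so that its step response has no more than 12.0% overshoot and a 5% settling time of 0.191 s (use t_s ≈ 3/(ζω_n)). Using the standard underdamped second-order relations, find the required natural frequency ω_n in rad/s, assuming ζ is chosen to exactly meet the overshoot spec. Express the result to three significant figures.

From %OS = 100·exp(−πζ/√(1−ζ²)), invert to get ζ = −ln(OS)/√(π² + ln²(OS)) with OS = 0.120.
−ln 0.120 = 2.120, so ζ = 2.120/√(π² + 4.496) = 0.559.
From t_s ≈ 3/(ζω_n): ω_n = 3/(ζ·t_s) = 3/(0.559·0.191) = 28.1 rad/s.

ω_n ≈ 28.1 rad/s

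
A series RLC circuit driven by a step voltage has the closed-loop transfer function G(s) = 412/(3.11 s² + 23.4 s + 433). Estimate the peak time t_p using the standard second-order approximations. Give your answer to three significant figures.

t_p ≈ 0.281 s

Dividing through by 3.11: denominator becomes s² + 7.524 s + 139.2.
So ω_n = √139.2 = 11.8 rad/s and ζ = 7.524/(2·11.8) = 0.319.
ω_d = 11.8·√(1 − 0.319²) = 11.2 rad/s. t_p = π/ω_d = 0.281 s.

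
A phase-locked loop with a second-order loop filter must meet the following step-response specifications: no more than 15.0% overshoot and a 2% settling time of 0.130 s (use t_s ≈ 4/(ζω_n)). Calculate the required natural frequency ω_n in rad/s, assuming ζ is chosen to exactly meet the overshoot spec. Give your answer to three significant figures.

ω_n ≈ 59.5 rad/s

ζ = −ln(OS)/√(π² + (ln OS)²). With OS = 0.150, ln OS = −1.897 and ζ = 1.897/3.670 = 0.517.
Then ω_n = 4/(ζ t_s) = 4/(0.517 × 0.130) = 59.5 rad/s.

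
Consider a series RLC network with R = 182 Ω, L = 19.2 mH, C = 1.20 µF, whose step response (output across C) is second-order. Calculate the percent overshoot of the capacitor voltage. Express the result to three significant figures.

For a series RLC circuit (capacitor voltage as output), ω_n = 1/√(LC) = 1/√(19.2 mH · 1.20 µF) = 6590 rad/s.
ζ = (R/2)·√(C/L) = (182/2)·√(1.20 µF/19.2 mH) = 0.719.
Overshoot: exp(−π·0.719/√(1−0.719²)) = 0.0386, i.e. 3.86%.

%OS ≈ 3.86%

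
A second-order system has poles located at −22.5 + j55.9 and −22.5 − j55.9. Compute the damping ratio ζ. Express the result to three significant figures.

With σ = 22.5, ω_d = 55.9: ω_n = √(σ²+ω_d²) = 60.3 rad/s, ζ = σ/ω_n = 0.373.

ζ ≈ 0.373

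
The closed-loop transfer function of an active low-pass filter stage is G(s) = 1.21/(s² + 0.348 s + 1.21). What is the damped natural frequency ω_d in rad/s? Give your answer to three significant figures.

Comparing the denominator to s² + 2ζω_n s + ω_n²: ω_n = √1.21 = 1.10 rad/s, and 2ζω_n = 0.348 so ζ = 0.348/(2·1.10) = 0.158.
ω_d = ω_n√(1−ζ²) = 1.09 rad/s.

ω_d ≈ 1.09 rad/s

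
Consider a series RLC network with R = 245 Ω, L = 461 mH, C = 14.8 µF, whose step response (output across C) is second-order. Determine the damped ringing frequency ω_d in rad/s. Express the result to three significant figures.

For a series RLC circuit (capacitor voltage as output), ω_n = 1/√(LC) = 1/√(461 mH · 14.8 µF) = 383 rad/s.
ζ = (R/2)·√(C/L) = (245/2)·√(14.8 µF/461 mH) = 0.694.
ω_d = 383·√(1 − 0.694²) = 276 rad/s.

ω_d ≈ 276 rad/s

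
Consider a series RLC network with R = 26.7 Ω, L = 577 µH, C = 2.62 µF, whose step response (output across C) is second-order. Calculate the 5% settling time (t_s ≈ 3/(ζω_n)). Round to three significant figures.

t_s ≈ 0.000130 s

For a series RLC circuit (capacitor voltage as output), ω_n = 1/√(LC) = 1/√(577 µH · 2.62 µF) = 25700 rad/s.
ζ = (R/2)·√(C/L) = (26.7/2)·√(2.62 µF/577 µH) = 0.900.
t_s ≈ 3/(ζω_n) = 0.000130 s.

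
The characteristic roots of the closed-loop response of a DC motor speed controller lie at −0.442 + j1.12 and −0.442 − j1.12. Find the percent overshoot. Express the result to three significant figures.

|pole| = ω_n = √(0.442² + 1.12²) = 1.20 rad/s; ζ = cos θ = σ/ω_n = 0.367.
Overshoot: exp(−π·0.367/√(1−0.367²)) = 0.289, i.e. 28.9%.

%OS ≈ 28.9%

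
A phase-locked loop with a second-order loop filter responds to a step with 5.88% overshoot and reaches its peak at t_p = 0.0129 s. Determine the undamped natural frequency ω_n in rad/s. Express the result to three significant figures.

From the overshoot, ζ = −ln(OS)/√(π²+ln²(OS)) = 0.670.
From t_p = π/ω_d, ω_d = π/0.0129 = 244 rad/s, so ω_n = ω_d/√(1−ζ²) = 328 rad/s.

ω_n ≈ 328 rad/s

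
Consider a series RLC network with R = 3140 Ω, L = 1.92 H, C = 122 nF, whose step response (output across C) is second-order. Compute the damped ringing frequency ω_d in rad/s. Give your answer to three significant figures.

ω_d ≈ 1900 rad/s

For a series RLC circuit (capacitor voltage as output), ω_n = 1/√(LC) = 1/√(1.92 H · 122 nF) = 2070 rad/s.
ζ = (R/2)·√(C/L) = (3140/2)·√(122 nF/1.92 H) = 0.396.
ω_d = 2070·√(1 − 0.396²) = 1900 rad/s.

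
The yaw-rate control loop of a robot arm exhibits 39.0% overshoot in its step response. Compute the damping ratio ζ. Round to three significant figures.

From %OS = 100·exp(−πζ/√(1−ζ²)), invert to get ζ = −ln(OS)/√(π² + ln²(OS)) with OS = 0.390.
−ln 0.390 = 0.9416, so ζ = 0.9416/√(π² + 0.8866) = 0.287.

ζ ≈ 0.287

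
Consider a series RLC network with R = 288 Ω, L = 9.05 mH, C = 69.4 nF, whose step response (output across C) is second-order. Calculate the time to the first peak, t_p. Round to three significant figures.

For a series RLC circuit (capacitor voltage as output), ω_n = 1/√(LC) = 1/√(9.05 mH · 69.4 nF) = 39900 rad/s.
ζ = (R/2)·√(C/L) = (288/2)·√(69.4 nF/9.05 mH) = 0.399.
ω_d = ω_n√(1−ζ²) = 36600 rad/s. t_p = π/ω_d = 0.0000859 s.

t_p ≈ 0.0000859 s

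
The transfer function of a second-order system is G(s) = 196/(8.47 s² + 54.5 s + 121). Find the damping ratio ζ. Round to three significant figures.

Dividing through by 8.47: denominator becomes s² + 6.434 s + 14.29.
So ω_n = √14.29 = 3.78 rad/s and ζ = 6.434/(2·3.78) = 0.851.

ζ ≈ 0.851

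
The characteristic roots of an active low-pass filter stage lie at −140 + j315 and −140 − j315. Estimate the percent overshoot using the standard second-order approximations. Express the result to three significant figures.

%OS ≈ 24.8%

The poles are at −σ ± jω_d with σ = 140 and ω_d = 315, so ω_n = √(σ²+ω_d²) = 345 rad/s and ζ = σ/ω_n = 0.406.
%OS = 100 e^{−πζ/√(1−ζ²)} with ζ = 0.406 gives 24.8%.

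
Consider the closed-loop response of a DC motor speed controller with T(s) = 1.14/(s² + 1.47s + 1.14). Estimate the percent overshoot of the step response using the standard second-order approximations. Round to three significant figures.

%OS ≈ 5.07%

ω_n = √1.14 = 1.07 rad/s; ζ = 1.47/(2·1.07) = 0.688.
%OS = 100 e^{−πζ/√(1−ζ²)} with ζ = 0.688 gives 5.07%.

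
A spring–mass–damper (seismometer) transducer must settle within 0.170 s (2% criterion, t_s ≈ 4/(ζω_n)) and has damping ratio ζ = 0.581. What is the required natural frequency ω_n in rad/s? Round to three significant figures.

ω_n ≈ 40.5 rad/s

Rearranging t_s ≈ 4/(ζω_n) gives ω_n = 4/(ζ·t_s) = 4/(0.581 × 0.170) = 40.5 rad/s.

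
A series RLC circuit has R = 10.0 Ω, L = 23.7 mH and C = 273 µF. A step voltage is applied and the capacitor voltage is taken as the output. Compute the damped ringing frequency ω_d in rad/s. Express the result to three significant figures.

For a series RLC circuit (capacitor voltage as output), ω_n = 1/√(LC) = 1/√(23.7 mH · 273 µF) = 393 rad/s.
ζ = (R/2)·√(C/L) = (10.0/2)·√(273 µF/23.7 mH) = 0.537.
ω_d = 393·√(1 − 0.537²) = 332 rad/s.

ω_d ≈ 332 rad/s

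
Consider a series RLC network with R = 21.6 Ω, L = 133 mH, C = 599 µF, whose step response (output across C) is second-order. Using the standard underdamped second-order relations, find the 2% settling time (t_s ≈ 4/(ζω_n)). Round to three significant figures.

For a series RLC circuit (capacitor voltage as output), ω_n = 1/√(LC) = 1/√(133 mH · 599 µF) = 112 rad/s.
ζ = (R/2)·√(C/L) = (21.6/2)·√(599 µF/133 mH) = 0.725.
t_s ≈ 4/(ζω_n) = 0.0493 s.

t_s ≈ 0.0493 s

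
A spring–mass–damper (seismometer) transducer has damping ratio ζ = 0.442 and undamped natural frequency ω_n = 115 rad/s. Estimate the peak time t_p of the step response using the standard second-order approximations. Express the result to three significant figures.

The damped frequency is ω_d = ω_n√(1−ζ²) = 115·√(1−0.195) = 103 rad/s.
Peak time t_p = π/ω_d = π/103 = 0.0305 s.

t_p ≈ 0.0305 s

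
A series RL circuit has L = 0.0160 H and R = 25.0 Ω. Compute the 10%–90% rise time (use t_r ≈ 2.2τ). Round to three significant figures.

τ = L/R = 0.0160/25.0 = 0.000640 s.
t_r ≈ 2.2τ = 0.00141 s.

t_r ≈ 0.00141 s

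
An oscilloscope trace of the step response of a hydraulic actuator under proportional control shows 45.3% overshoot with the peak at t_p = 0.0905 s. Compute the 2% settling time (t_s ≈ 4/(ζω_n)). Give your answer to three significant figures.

ζ from %OS: ζ = |ln 0.453|/√(π²+ln²0.453) = 0.244.
t_p = π/ω_d ⇒ ω_d = 34.7 rad/s; then ω_n = ω_d/√(1−ζ²) = 35.8 rad/s.
t_s ≈ 4/(ζω_n) = 4/(0.244·35.8) = 0.457 s.

t_s ≈ 0.457 s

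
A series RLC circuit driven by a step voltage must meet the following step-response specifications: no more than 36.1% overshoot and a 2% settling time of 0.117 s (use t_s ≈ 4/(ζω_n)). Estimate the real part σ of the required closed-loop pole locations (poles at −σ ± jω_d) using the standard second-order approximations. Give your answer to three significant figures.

σ ≈ 34.2

The settling-time spec alone fixes σ = ζω_n = 4/t_s = 4/0.117 = 34.2.
(Overshoot then fixes ζ = 0.308 and hence ω_d = σ·√(1−ζ²)/ζ = 105 rad/s.)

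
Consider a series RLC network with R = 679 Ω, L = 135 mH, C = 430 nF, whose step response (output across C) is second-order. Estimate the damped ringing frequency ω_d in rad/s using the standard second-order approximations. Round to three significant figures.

For a series RLC circuit (capacitor voltage as output), ω_n = 1/√(LC) = 1/√(135 mH · 430 nF) = 4150 rad/s.
ζ = (R/2)·√(C/L) = (679/2)·√(430 nF/135 mH) = 0.606.
ω_d = 4150·√(1 − 0.606²) = 3300 rad/s.

ω_d ≈ 3300 rad/s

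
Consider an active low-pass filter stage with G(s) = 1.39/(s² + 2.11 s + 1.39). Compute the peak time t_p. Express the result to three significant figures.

ω_n = √1.39 = 1.18 rad/s; ζ = 2.11/(2·1.18) = 0.895.
The damped frequency ω_d = ω_n√(1−ζ²) = 0.526 rad/s. Then t_p = π/ω_d = 5.97 s.

t_p ≈ 5.97 s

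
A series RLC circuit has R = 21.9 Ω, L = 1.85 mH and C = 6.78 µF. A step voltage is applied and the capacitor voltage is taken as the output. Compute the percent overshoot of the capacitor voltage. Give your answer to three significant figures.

%OS ≈ 6.19%

For a series RLC circuit (capacitor voltage as output), ω_n = 1/√(LC) = 1/√(1.85 mH · 6.78 µF) = 8930 rad/s.
ζ = (R/2)·√(C/L) = (21.9/2)·√(6.78 µF/1.85 mH) = 0.663.
Overshoot: exp(−π·0.663/√(1−0.663²)) = 0.0619, i.e. 6.19%.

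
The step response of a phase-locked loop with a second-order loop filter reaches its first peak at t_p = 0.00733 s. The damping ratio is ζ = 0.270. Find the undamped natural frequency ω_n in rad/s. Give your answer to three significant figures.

ω_n ≈ 445 rad/s

Peak time t_p = π/ω_d, so ω_d = π/t_p = π/0.00733 = 429 rad/s.
ω_n = ω_d/√(1−ζ²) = 429/√0.927 = 445 rad/s.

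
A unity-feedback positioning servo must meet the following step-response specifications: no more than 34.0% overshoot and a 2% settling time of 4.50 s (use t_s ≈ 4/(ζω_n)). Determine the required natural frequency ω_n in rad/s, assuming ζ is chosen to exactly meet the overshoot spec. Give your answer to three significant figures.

ω_n ≈ 2.74 rad/s

Inverting the overshoot relation: ζ = |ln 0.340|/√(π² + ln²0.340) = 0.325.
Then ω_n = 4/(ζ t_s) = 4/(0.325 × 4.50) = 2.74 rad/s.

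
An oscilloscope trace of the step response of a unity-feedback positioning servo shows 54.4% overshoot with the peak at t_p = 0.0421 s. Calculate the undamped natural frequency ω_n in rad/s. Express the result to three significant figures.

From the overshoot, ζ = −ln(OS)/√(π²+ln²(OS)) = 0.190.
t_p = π/ω_d ⇒ ω_d = 74.6 rad/s; then ω_n = ω_d/√(1−ζ²) = 76.0 rad/s.

ω_n ≈ 76.0 rad/s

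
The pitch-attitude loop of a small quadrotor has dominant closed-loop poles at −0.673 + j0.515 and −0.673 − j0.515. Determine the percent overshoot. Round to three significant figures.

%OS ≈ 1.65%

With σ = 0.673, ω_d = 0.515: ω_n = √(σ²+ω_d²) = 0.847 rad/s, ζ = σ/ω_n = 0.794.
Overshoot: exp(−π·0.794/√(1−0.794²)) = 0.0165, i.e. 1.65%.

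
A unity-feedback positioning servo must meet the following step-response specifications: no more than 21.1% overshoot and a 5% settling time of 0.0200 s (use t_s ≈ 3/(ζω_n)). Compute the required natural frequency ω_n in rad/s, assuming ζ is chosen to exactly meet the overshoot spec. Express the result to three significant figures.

ω_n ≈ 338 rad/s

ζ = −ln(OS)/√(π² + (ln OS)²). With OS = 0.211, ln OS = −1.556 and ζ = 1.556/3.506 = 0.444.
From t_s ≈ 3/(ζω_n): ω_n = 3/(ζ·t_s) = 3/(0.444·0.0200) = 338 rad/s.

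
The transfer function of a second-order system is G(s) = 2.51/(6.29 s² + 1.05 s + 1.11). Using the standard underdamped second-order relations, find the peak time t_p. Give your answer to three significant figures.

Dividing through by 6.29: denominator becomes s² + 0.1669 s + 0.1765.
So ω_n = √0.1765 = 0.420 rad/s and ζ = 0.1669/(2·0.420) = 0.199.
ω_d = 0.420·√(1 − 0.199²) = 0.412 rad/s. t_p = π/ω_d = 7.63 s.

t_p ≈ 7.63 s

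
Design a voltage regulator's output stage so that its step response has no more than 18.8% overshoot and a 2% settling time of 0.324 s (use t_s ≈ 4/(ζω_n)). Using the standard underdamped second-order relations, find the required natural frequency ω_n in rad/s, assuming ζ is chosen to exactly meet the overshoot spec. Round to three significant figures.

Inverting the overshoot relation: ζ = |ln 0.188|/√(π² + ln²0.188) = 0.470.
From t_s ≈ 4/(ζω_n): ω_n = 4/(ζ·t_s) = 4/(0.470·0.324) = 26.3 rad/s.

ω_n ≈ 26.3 rad/s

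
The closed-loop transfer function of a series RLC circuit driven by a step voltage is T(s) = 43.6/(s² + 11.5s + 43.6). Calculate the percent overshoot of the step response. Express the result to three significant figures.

%OS ≈ 0.383%

ω_n = √43.6 = 6.60 rad/s; ζ = 11.5/(2·6.60) = 0.871.
%OS = 100 e^{−πζ/√(1−ζ²)} with ζ = 0.871 gives 0.383%.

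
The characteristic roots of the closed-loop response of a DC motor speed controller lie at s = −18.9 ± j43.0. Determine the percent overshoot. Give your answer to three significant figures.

|pole| = ω_n = √(18.9² + 43.0²) = 47.0 rad/s; ζ = cos θ = σ/ω_n = 0.402.
%OS = 100 e^{−πζ/√(1−ζ²)} with ζ = 0.402 gives 25.1%.

%OS ≈ 25.1%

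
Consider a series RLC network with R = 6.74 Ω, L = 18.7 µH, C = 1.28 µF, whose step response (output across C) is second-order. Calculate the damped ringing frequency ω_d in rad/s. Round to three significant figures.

ω_d ≈ 96400 rad/s

For a series RLC circuit (capacitor voltage as output), ω_n = 1/√(LC) = 1/√(18.7 µH · 1.28 µF) = 204000 rad/s.
ζ = (R/2)·√(C/L) = (6.74/2)·√(1.28 µF/18.7 µH) = 0.882.
ω_d = ω_n√(1−ζ²) = 96400 rad/s.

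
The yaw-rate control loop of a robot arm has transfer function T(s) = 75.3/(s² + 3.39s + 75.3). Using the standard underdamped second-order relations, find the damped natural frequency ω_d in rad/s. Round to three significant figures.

ω_d ≈ 8.51 rad/s

Comparing the denominator to s² + 2ζω_n s + ω_n²: ω_n = √75.3 = 8.68 rad/s, and 2ζω_n = 3.39 so ζ = 3.39/(2·8.68) = 0.195.
ω_d = 8.68·√(1 − 0.195²) = 8.51 rad/s.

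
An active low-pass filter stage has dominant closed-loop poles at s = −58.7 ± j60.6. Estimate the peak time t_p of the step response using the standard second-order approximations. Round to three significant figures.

t_p = π/ω_d with ω_d = 60.6 (the imaginary part), so t_p = 0.0518 s.

t_p ≈ 0.0518 s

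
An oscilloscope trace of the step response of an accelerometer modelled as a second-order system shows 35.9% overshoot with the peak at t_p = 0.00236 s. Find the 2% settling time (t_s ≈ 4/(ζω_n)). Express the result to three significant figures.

ζ from %OS: ζ = |ln 0.359|/√(π²+ln²0.359) = 0.310.
t_p = π/ω_d ⇒ ω_d = 1330 rad/s; then ω_n = ω_d/√(1−ζ²) = 1400 rad/s.
t_s ≈ 4/(ζω_n) = 4/(0.310·1400) = 0.00921 s.

t_s ≈ 0.00921 s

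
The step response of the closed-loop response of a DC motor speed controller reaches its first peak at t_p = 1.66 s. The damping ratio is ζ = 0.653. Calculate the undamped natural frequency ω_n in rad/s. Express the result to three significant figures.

ω_n ≈ 2.50 rad/s

Peak time t_p = π/ω_d, so ω_d = π/t_p = π/1.66 = 1.89 rad/s.
ω_n = ω_d/√(1−ζ²) = 1.89/√0.574 = 2.50 rad/s.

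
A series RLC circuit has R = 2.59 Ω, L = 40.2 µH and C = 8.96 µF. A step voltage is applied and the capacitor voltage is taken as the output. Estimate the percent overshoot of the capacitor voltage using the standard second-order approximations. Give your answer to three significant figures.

For a series RLC circuit (capacitor voltage as output), ω_n = 1/√(LC) = 1/√(40.2 µH · 8.96 µF) = 52700 rad/s.
ζ = (R/2)·√(C/L) = (2.59/2)·√(8.96 µF/40.2 µH) = 0.611.
Overshoot: exp(−π·0.611/√(1−0.611²)) = 0.0883, i.e. 8.83%.

%OS ≈ 8.83%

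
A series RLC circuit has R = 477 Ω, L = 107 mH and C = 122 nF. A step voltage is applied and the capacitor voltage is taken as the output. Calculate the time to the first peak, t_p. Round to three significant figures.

t_p ≈ 0.000371 s

For a series RLC circuit (capacitor voltage as output), ω_n = 1/√(LC) = 1/√(107 mH · 122 nF) = 8750 rad/s.
ζ = (R/2)·√(C/L) = (477/2)·√(122 nF/107 mH) = 0.255.
The damped frequency ω_d = ω_n√(1−ζ²) = 8460 rad/s. t_p = π/ω_d = 0.000371 s.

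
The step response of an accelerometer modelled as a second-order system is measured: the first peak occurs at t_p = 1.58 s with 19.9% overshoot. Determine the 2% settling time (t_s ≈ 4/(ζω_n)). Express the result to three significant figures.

The overshoot fixes ζ = −ln(OS)/√(π²+ln²(OS)) = 0.457.
t_p = π/ω_d ⇒ ω_d = 1.99 rad/s; then ω_n = ω_d/√(1−ζ²) = 2.24 rad/s.
t_s ≈ 4/(ζω_n) = 4/(0.457·2.24) = 3.91 s.

t_s ≈ 3.91 s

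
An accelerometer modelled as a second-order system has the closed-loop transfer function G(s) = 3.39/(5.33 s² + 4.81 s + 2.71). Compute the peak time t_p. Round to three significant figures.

t_p ≈ 5.69 s

Dividing through by 5.33: denominator becomes s² + 0.9024 s + 0.5084.
So ω_n = √0.5084 = 0.713 rad/s and ζ = 0.9024/(2·0.713) = 0.633.
ω_d = ω_n√(1−ζ²) = 0.552 rad/s. t_p = π/ω_d = 5.69 s.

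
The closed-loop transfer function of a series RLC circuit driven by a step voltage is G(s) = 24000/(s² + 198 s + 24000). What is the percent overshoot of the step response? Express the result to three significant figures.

Comparing the denominator to s² + 2ζω_n s + ω_n²: ω_n = √24000 = 155 rad/s, and 2ζω_n = 198 so ζ = 198/(2·155) = 0.639.
Overshoot: exp(−π·0.639/√(1−0.639²)) = 0.0735, i.e. 7.35%.

%OS ≈ 7.35%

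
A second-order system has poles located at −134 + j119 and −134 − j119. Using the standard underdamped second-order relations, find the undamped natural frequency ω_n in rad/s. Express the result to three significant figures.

|pole| = ω_n = √(134² + 119²) = 179 rad/s; ζ = cos θ = σ/ω_n = 0.748.

ω_n ≈ 179 rad/s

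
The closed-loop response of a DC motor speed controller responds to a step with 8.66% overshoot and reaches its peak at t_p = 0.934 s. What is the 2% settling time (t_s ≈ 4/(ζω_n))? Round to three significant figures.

The overshoot fixes ζ = −ln(OS)/√(π²+ln²(OS)) = 0.614.
t_p = π/ω_d ⇒ ω_d = 3.36 rad/s; then ω_n = ω_d/√(1−ζ²) = 4.26 rad/s.
t_s ≈ 4/(ζω_n) = 4/(0.614·4.26) = 1.53 s.

t_s ≈ 1.53 s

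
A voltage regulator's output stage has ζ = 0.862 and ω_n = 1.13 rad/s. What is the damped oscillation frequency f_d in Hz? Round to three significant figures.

f_d ≈ 0.0912 Hz

ω_d = ω_n√(1−ζ²) = 1.13·√0.257 = 0.573 rad/s.
f_d = ω_d/(2π) = 0.0912 Hz.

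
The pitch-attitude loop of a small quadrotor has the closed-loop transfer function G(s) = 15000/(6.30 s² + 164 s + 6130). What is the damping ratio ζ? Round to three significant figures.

ζ ≈ 0.417

Dividing through by 6.30: denominator becomes s² + 26.03 s + 973.0.
So ω_n = √973.0 = 31.2 rad/s and ζ = 26.03/(2·31.2) = 0.417.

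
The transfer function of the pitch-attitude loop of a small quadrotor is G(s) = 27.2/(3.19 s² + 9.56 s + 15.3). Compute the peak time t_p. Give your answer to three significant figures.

Dividing through by 3.19: denominator becomes s² + 2.997 s + 4.796.
So ω_n = √4.796 = 2.19 rad/s and ζ = 2.997/(2·2.19) = 0.684.
ω_d = ω_n√(1−ζ²) = 1.60 rad/s. t_p = π/ω_d = 1.97 s.

t_p ≈ 1.97 s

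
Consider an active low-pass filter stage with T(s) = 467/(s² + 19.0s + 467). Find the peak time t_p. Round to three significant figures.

t_p ≈ 0.162 s

Comparing the denominator to s² + 2ζω_n s + ω_n²: ω_n = √467 = 21.6 rad/s, and 2ζω_n = 19.0 so ζ = 19.0/(2·21.6) = 0.440.
ω_d = 21.6·√(1 − 0.440²) = 19.4 rad/s. Then t_p = π/ω_d = 0.162 s.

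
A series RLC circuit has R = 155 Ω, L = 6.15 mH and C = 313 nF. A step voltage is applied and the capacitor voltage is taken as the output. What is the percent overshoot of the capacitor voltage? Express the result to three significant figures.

For a series RLC circuit (capacitor voltage as output), ω_n = 1/√(LC) = 1/√(6.15 mH · 313 nF) = 22800 rad/s.
ζ = (R/2)·√(C/L) = (155/2)·√(313 nF/6.15 mH) = 0.553.
%OS = 100·exp(−πζ/√(1−ζ²)) = 12.4%.

%OS ≈ 12.4%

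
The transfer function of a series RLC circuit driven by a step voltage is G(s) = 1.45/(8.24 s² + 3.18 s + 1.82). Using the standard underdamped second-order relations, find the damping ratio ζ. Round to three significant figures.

ζ ≈ 0.411

Dividing through by 8.24: denominator becomes s² + 0.3859 s + 0.2209.
So ω_n = √0.2209 = 0.470 rad/s and ζ = 0.3859/(2·0.470) = 0.411.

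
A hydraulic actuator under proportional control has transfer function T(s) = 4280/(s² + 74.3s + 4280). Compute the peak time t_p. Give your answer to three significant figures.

Comparing the denominator to s² + 2ζω_n s + ω_n²: ω_n = √4280 = 65.4 rad/s, and 2ζω_n = 74.3 so ζ = 74.3/(2·65.4) = 0.568.
ω_d = ω_n√(1−ζ²) = 53.9 rad/s. Then t_p = π/ω_d = 0.0583 s.

t_p ≈ 0.0583 s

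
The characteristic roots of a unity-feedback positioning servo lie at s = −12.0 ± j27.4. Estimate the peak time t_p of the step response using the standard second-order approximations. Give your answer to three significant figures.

t_p ≈ 0.115 s

t_p = π/ω_d with ω_d = 27.4 (the imaginary part), so t_p = 0.115 s.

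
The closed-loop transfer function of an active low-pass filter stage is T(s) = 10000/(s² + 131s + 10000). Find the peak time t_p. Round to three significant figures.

ω_n = √10000 = 100 rad/s; ζ = 131/(2·100) = 0.655.
ω_d = 100·√(1 − 0.655²) = 75.6 rad/s. Then t_p = π/ω_d = 0.0416 s.

t_p ≈ 0.0416 s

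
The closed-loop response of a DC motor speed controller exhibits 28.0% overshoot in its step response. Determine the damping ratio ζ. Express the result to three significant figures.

ζ ≈ 0.376

ζ = −ln(OS)/√(π² + (ln OS)²). With OS = 0.280, ln OS = −1.273 and ζ = 1.273/3.390 = 0.376.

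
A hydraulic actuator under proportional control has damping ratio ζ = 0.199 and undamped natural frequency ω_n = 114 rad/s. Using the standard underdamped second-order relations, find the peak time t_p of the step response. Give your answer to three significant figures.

t_p ≈ 0.0281 s

The damped frequency is ω_d = ω_n√(1−ζ²) = 114·√(1−0.0396) = 112 rad/s.
Peak time t_p = π/ω_d = π/112 = 0.0281 s.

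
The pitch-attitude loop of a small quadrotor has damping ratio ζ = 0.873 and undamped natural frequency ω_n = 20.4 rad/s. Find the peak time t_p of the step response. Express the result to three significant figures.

The damped frequency is ω_d = ω_n√(1−ζ²) = 20.4·√(1−0.762) = 9.95 rad/s.
Peak time t_p = π/ω_d = π/9.95 = 0.316 s.

t_p ≈ 0.316 s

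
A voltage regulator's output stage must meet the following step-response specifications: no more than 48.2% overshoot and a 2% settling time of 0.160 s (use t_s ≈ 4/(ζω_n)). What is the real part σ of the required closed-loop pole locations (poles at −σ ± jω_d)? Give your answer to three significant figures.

The settling-time spec alone fixes σ = ζω_n = 4/t_s = 4/0.160 = 25.0.
(Overshoot then fixes ζ = 0.226 and hence ω_d = σ·√(1−ζ²)/ζ = 108 rad/s.)

σ ≈ 25.0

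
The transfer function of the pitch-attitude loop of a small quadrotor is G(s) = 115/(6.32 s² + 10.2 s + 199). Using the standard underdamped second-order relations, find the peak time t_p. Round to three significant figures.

Dividing through by 6.32: denominator becomes s² + 1.614 s + 31.49.
So ω_n = √31.49 = 5.61 rad/s and ζ = 1.614/(2·5.61) = 0.144.
ω_d = ω_n√(1−ζ²) = 5.55 rad/s. t_p = π/ω_d = 0.566 s.

t_p ≈ 0.566 s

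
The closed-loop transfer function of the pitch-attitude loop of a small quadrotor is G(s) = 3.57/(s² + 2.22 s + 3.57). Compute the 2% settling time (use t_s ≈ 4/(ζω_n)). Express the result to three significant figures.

ω_n = √3.57 = 1.89 rad/s; ζ = 2.22/(2·1.89) = 0.587.
t_s ≈ 4/(ζω_n) = 4/(0.587·1.89) = 3.60 s.

t_s ≈ 3.60 s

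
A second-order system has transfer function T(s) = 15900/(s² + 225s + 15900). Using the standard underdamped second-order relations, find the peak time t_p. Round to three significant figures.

t_p ≈ 0.0552 s

Comparing the denominator to s² + 2ζω_n s + ω_n²: ω_n = √15900 = 126 rad/s, and 2ζω_n = 225 so ζ = 225/(2·126) = 0.892.
The damped frequency ω_d = ω_n√(1−ζ²) = 57.0 rad/s. Then t_p = π/ω_d = 0.0552 s.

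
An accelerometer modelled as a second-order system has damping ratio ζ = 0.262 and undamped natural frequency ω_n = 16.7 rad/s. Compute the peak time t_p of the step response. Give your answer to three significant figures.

The damped frequency is ω_d = ω_n√(1−ζ²) = 16.7·√(1−0.0686) = 16.1 rad/s.
Peak time t_p = π/ω_d = π/16.1 = 0.195 s.

t_p ≈ 0.195 s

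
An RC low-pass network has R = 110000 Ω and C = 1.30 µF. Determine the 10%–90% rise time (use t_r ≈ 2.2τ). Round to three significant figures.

t_r ≈ 0.315 s

τ = RC = 110000 × 1.30 µF = 0.143 s.
t_r ≈ 2.2τ = 0.315 s.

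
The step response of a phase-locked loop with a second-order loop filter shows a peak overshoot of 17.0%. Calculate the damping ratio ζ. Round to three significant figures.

ζ ≈ 0.491

ζ = −ln(OS)/√(π² + (ln OS)²). With OS = 0.170, ln OS = −1.772 and ζ = 1.772/3.607 = 0.491.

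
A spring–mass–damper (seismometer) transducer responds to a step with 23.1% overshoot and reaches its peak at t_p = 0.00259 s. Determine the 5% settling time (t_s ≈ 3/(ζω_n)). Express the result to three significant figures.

t_s ≈ 0.00530 s

ζ from %OS: ζ = |ln 0.231|/√(π²+ln²0.231) = 0.423.
From t_p = π/ω_d, ω_d = π/0.00259 = 1210 rad/s, so ω_n = ω_d/√(1−ζ²) = 1340 rad/s.
t_s ≈ 3/(ζω_n) = 3/(0.423·1340) = 0.00530 s.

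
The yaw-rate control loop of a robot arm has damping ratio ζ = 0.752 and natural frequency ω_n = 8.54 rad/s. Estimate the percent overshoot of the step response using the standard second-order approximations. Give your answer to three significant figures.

%OS ≈ 2.78%

For an underdamped second-order system, %OS = 100·exp(−πζ/√(1−ζ²)).
πζ/√(1−ζ²) = π·0.752/√(1−0.566) = 3.584, so %OS = 100·e^(−3.584) = 2.78%.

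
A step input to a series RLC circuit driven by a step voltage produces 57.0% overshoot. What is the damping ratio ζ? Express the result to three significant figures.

ζ = −ln(OS)/√(π² + (ln OS)²). With OS = 0.570, ln OS = −0.5621 and ζ = 0.5621/3.191 = 0.176.

ζ ≈ 0.176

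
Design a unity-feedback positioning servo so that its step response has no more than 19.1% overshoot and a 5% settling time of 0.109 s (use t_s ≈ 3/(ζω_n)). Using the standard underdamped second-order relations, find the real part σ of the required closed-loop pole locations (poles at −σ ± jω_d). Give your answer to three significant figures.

The settling-time spec alone fixes σ = ζω_n = 3/t_s = 3/0.109 = 27.5.
(Overshoot then fixes ζ = 0.466 and hence ω_d = σ·√(1−ζ²)/ζ = 52.2 rad/s.)

σ ≈ 27.5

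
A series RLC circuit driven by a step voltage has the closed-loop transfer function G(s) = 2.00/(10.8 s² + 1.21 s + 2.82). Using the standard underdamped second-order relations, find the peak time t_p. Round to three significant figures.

t_p ≈ 6.19 s

Dividing through by 10.8: denominator becomes s² + 0.1120 s + 0.2611.
So ω_n = √0.2611 = 0.511 rad/s and ζ = 0.1120/(2·0.511) = 0.110.
ω_d = 0.511·√(1 − 0.110²) = 0.508 rad/s. t_p = π/ω_d = 6.19 s.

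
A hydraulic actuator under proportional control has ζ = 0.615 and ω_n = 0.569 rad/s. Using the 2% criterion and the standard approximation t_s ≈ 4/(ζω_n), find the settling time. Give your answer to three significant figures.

t_s ≈ 11.4 s

t_s ≈ 4/(ζω_n) = 4/(0.615 × 0.569) = 11.4 s.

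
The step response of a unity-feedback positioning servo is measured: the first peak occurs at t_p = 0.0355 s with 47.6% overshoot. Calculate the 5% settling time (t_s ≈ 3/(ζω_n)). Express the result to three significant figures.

The overshoot fixes ζ = −ln(OS)/√(π²+ln²(OS)) = 0.230.
t_p = π/ω_d ⇒ ω_d = 88.5 rad/s; then ω_n = ω_d/√(1−ζ²) = 90.9 rad/s.
t_s ≈ 3/(ζω_n) = 3/(0.230·90.9) = 0.143 s.

t_s ≈ 0.143 s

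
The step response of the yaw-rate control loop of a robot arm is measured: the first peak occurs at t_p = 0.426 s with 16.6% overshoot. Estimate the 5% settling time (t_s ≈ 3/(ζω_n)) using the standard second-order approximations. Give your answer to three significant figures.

From the overshoot, ζ = −ln(OS)/√(π²+ln²(OS)) = 0.496.
From t_p = π/ω_d, ω_d = π/0.426 = 7.37 rad/s, so ω_n = ω_d/√(1−ζ²) = 8.49 rad/s.
t_s ≈ 3/(ζω_n) = 3/(0.496·8.49) = 0.712 s.

t_s ≈ 0.712 s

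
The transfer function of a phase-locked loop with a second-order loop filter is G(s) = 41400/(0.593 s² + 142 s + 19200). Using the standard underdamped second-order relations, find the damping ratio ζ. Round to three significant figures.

ζ ≈ 0.665

Dividing through by 0.593: denominator becomes s² + 239.5 s + 32380.
So ω_n = √32380 = 180 rad/s and ζ = 239.5/(2·180) = 0.665.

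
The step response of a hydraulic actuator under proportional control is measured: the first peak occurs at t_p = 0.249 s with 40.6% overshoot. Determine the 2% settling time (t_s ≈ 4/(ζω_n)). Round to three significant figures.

t_s ≈ 1.10 s

ζ from %OS: ζ = |ln 0.406|/√(π²+ln²0.406) = 0.276.
t_p = π/ω_d ⇒ ω_d = 12.6 rad/s; then ω_n = ω_d/√(1−ζ²) = 13.1 rad/s.
t_s ≈ 4/(ζω_n) = 4/(0.276·13.1) = 1.10 s.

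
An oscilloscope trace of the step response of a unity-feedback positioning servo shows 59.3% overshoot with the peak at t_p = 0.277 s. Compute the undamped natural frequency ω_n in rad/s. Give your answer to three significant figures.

ω_n ≈ 11.5 rad/s

ζ from %OS: ζ = |ln 0.593|/√(π²+ln²0.593) = 0.164.
From t_p = π/ω_d, ω_d = π/0.277 = 11.3 rad/s, so ω_n = ω_d/√(1−ζ²) = 11.5 rad/s.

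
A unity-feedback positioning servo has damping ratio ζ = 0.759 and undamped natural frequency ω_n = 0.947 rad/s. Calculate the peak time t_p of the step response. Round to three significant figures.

t_p ≈ 5.10 s

The damped frequency is ω_d = ω_n√(1−ζ²) = 0.947·√(1−0.576) = 0.617 rad/s.
Peak time t_p = π/ω_d = π/0.617 = 5.10 s.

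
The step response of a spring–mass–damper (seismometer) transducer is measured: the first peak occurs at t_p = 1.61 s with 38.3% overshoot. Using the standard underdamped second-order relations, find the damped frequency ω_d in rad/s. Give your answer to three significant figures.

t_p = π/ω_d, so ω_d = π/1.61 = 1.95 rad/s.

ω_d ≈ 1.95 rad/s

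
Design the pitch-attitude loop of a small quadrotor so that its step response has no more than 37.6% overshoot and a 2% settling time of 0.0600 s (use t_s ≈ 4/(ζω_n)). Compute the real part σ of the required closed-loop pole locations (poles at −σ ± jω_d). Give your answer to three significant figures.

σ ≈ 66.7

The settling-time spec alone fixes σ = ζω_n = 4/t_s = 4/0.0600 = 66.7.
(Overshoot then fixes ζ = 0.297 and hence ω_d = σ·√(1−ζ²)/ζ = 214 rad/s.)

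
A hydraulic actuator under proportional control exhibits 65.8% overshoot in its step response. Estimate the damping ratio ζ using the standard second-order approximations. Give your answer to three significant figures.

ζ ≈ 0.132

ζ = −ln(OS)/√(π² + (ln OS)²). With OS = 0.658, ln OS = −0.4186 and ζ = 0.4186/3.169 = 0.132.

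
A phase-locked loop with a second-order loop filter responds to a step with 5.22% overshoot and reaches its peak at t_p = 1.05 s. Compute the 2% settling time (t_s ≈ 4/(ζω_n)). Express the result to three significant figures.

t_s ≈ 1.42 s

ζ from %OS: ζ = |ln 0.0522|/√(π²+ln²0.0522) = 0.685.
From t_p = π/ω_d, ω_d = π/1.05 = 2.99 rad/s, so ω_n = ω_d/√(1−ζ²) = 4.11 rad/s.
t_s ≈ 4/(ζω_n) = 4/(0.685·4.11) = 1.42 s.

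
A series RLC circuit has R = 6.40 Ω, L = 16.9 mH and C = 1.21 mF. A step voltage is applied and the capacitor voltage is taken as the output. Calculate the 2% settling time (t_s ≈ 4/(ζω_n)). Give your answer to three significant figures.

t_s ≈ 0.0211 s

For a series RLC circuit (capacitor voltage as output), ω_n = 1/√(LC) = 1/√(16.9 mH · 1.21 mF) = 221 rad/s.
ζ = (R/2)·√(C/L) = (6.40/2)·√(1.21 mF/16.9 mH) = 0.856.
t_s ≈ 4/(ζω_n) = 0.0211 s.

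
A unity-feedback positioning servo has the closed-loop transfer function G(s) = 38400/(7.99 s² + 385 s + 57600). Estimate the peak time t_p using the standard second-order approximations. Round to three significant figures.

t_p ≈ 0.0386 s

Dividing through by 7.99: denominator becomes s² + 48.19 s + 7209.
So ω_n = √7209 = 84.9 rad/s and ζ = 48.19/(2·84.9) = 0.284.
ω_d = ω_n√(1−ζ²) = 81.4 rad/s. t_p = π/ω_d = 0.0386 s.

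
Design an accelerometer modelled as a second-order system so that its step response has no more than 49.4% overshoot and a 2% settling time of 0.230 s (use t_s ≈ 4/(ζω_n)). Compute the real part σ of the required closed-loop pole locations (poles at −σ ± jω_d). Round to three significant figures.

The settling-time spec alone fixes σ = ζω_n = 4/t_s = 4/0.230 = 17.4.
(Overshoot then fixes ζ = 0.219 and hence ω_d = σ·√(1−ζ²)/ζ = 77.5 rad/s.)

σ ≈ 17.4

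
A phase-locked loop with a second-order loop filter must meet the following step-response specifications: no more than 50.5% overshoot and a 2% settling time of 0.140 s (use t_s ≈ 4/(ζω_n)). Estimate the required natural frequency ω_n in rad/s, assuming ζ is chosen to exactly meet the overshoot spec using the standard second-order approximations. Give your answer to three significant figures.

ω_n ≈ 134 rad/s

From %OS = 100·exp(−πζ/√(1−ζ²)), invert to get ζ = −ln(OS)/√(π² + ln²(OS)) with OS = 0.505.
−ln 0.505 = 0.6832, so ζ = 0.6832/√(π² + 0.4668) = 0.213.
From t_s ≈ 4/(ζω_n): ω_n = 4/(ζ·t_s) = 4/(0.213·0.140) = 134 rad/s.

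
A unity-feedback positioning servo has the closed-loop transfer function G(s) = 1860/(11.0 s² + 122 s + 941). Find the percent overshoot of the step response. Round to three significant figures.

%OS ≈ 9.50%

Dividing through by 11.0: denominator becomes s² + 11.09 s + 85.55.
So ω_n = √85.55 = 9.25 rad/s and ζ = 11.09/(2·9.25) = 0.600.
%OS = 100 e^{−πζ/√(1−ζ²)} with ζ = 0.600 gives 9.50%.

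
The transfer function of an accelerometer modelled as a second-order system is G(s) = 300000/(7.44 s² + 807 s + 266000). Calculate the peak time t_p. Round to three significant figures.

Dividing through by 7.44: denominator becomes s² + 108.5 s + 35750.
So ω_n = √35750 = 189 rad/s and ζ = 108.5/(2·189) = 0.287.
The damped frequency ω_d = ω_n√(1−ζ²) = 181 rad/s. t_p = π/ω_d = 0.0173 s.

t_p ≈ 0.0173 s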